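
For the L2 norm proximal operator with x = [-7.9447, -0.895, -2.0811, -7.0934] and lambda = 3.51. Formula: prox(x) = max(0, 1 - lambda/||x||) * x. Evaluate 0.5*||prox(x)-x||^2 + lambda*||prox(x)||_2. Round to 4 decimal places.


Step 1: Compute ||x||.
||x|| = 10.8888
Step 2: Compute scaling factor.
scale = max(0, 1 - 3.51/10.8888) = 0.6777
Step 3: prox(x) = [-5.3837, -0.6065, -1.4103, -4.8069]
||prox(x)|| = 7.3788
Step 4: Proximal objective.
0.5*||prox-x||^2 = 6.1601
lambda*||prox|| = 25.8996
Total = 32.0597


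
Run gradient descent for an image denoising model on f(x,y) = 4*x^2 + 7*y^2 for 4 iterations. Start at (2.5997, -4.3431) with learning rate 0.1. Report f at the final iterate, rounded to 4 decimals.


Gradient descent on f(x,y) = 4*x^2 + 7*y^2.
Starting point: (2.5997, -4.3431), alpha = 0.1
Step 1: grad_x = 2*4*2.5997 = 20.7976, grad_y = 2*7*-4.3431 = -60.8034
  x_1 = 2.5997 - 0.1*20.7976 = 0.5199
  y_1 = -4.3431 - 0.1*-60.8034 = 1.7372
Step 2: grad_x = 2*4*0.5199 = 4.1595, grad_y = 2*7*1.7372 = 24.3214
  x_2 = 0.5199 - 0.1*4.1595 = 0.104
  y_2 = 1.7372 - 0.1*24.3214 = -0.6949
Step 3: grad_x = 2*4*0.104 = 0.8319, grad_y = 2*7*-0.6949 = -9.7285
  x_3 = 0.104 - 0.1*0.8319 = 0.0208
  y_3 = -0.6949 - 0.1*-9.7285 = 0.278
Step 4: grad_x = 2*4*0.0208 = 0.1664, grad_y = 2*7*0.278 = 3.8914
  x_4 = 0.0208 - 0.1*0.1664 = 0.0042
  y_4 = 0.278 - 0.1*3.8914 = -0.1112
f(0.0042, -0.1112) = 4*0.0042^2 + 7*(-0.1112)^2 = 0.0866


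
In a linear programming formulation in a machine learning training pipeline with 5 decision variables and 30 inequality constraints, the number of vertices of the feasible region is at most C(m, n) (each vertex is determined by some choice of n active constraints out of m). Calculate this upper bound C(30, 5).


Each vertex corresponds to some choice of n active constraints out of m, so the number of vertices is at most C(m, n) = m! / (n!(m-n)!).
m = 30, n = 5
Numerator: 30 * 29 * 28 * 27 * 26
Denominator: 5! = 120
C(30, 5) = 142506


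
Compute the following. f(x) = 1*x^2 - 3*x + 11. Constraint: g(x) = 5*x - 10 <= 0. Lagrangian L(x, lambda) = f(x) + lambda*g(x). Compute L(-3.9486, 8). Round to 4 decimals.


Step 1: Evaluate f(x).
f(-3.9486) = 1*(-3.9486)^2 - 3*(-3.9486) + 11 = 38.4372
Step 2: Evaluate g(x).
g(-3.9486) = 5*-3.9486 - 10 = -29.743
Step 3: Compute Lagrangian.
L = 38.4372 + 8*-29.743 = -199.5068


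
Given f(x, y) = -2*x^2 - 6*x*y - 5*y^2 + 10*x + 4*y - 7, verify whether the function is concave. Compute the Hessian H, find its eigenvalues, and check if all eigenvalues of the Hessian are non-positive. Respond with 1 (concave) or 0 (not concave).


The Hessian of f(x,y) = -2*x^2 - 6*x*y - 5*y^2 + 10*x + 4*y - 7 is:
H = [[-4, -6], [-6, -10]]
Trace = -4 - 10 = -14
Determinant = -4*-10 - (-6)^2 = 4
Discriminant = (-14)^2 - 4*4 = 180.0
Eigenvalues: lambda_1 = -13.7082, lambda_2 = -0.2918
The function is concave.

1


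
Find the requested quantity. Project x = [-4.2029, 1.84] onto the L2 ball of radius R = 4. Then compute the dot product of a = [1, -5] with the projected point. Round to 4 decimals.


Step 1: Compute ||x|| (intermediates to 6 decimals).
||x|| = sqrt((-4.2029)^2 + 1.84^2) = 4.588024
Step 2: Project.
Since ||x|| > R, scale = R/||x|| = 4/4.588024 = 0.871835, proj(x) = scale * x
proj(x) = [-3.664235, 1.604176]
Step 3: Dot product.
a^T * proj(x) = 1*(-3.664235) - 5*1.604176 = -11.6851


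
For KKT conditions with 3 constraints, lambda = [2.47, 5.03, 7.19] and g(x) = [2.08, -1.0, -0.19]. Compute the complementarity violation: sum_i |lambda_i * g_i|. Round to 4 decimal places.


KKT complementary slackness check:
lambda_1 * g_1 = 2.47 * 2.08 = 5.1376
lambda_2 * g_2 = 5.03 * -1.0 = -5.03
lambda_3 * g_3 = 7.19 * -0.19 = -1.3661
Total violation = 5.1376 + 5.03 + 1.3661 = 11.5337


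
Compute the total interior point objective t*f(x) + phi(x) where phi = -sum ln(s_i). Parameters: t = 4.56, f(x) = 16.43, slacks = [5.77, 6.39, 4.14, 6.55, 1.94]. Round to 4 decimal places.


Step 1: Compute log-barrier.
ln values: [1.7527, 1.8547, 1.4207, 1.8795, 0.6627]
phi = -(1.7527 + 1.8547 + 1.4207 + 1.8795 + 0.6627) = -7.5703
Step 2: Compute augmented objective.
t*f(x) = 4.56*16.43 = 74.9208
Total = 74.9208 - 7.5703 = 67.3505


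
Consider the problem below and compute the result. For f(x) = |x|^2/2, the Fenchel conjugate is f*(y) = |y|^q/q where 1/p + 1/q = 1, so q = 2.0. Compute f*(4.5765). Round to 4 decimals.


The conjugate exponent q satisfies 1/p + 1/q = 1.
p = 2, so q = 2/(2 - 1) = 2.0
|y|^q = 4.5765^2.0 = 20.9444
f*(4.5765) = 20.9444 / 2.0 = 10.4722


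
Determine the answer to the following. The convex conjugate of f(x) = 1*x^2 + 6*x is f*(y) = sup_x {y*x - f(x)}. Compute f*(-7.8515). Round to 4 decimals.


f*(y) = sup_x {y*x - a*x^2 - b*x} = sup_x {(y-b)*x - a*x^2}
FOC: (y - b) - 2a*x = 0 => x* = (y - b)/(2a)
x* = (-7.8515 - 6)/(2*1) = -6.9258
f*(-7.8515) = (y-b)^2/(4a) = (-7.8515 - 6)^2/(4*1)
= 191.8641/4 = 47.966


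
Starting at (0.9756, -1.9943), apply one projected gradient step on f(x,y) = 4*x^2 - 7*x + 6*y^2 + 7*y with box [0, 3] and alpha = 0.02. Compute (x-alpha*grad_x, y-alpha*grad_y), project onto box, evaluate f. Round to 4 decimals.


Step 1: Compute gradient at (0.9756, -1.9943).
grad_x = 2*4*0.9756 - 7 = 0.8048
grad_y = 2*6*-1.9943 + 7 = -16.9316
Step 2: Gradient step.
x_raw = 0.9756 - 0.02*0.8048 = 0.9595
y_raw = -1.9943 - 0.02*-16.9316 = -1.6557
Step 3: Project onto [0, 3].
x_proj = clip(0.9595) = 0.9595
y_proj = clip(-1.6557) = 0.0
Step 4: Evaluate f.
f(0.9595, 0.0) = -3.0339


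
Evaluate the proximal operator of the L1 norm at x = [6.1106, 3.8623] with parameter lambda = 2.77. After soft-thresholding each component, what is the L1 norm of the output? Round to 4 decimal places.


Soft-thresholding with lambda = 2.77:
prox(6.1106) = sign(6.1106)*max(|6.1106| - 2.77, 0) = 3.3406
prox(3.8623) = sign(3.8623)*max(|3.8623| - 2.77, 0) = 1.0923
prox(x) = [3.3406, 1.0923]
||prox(x)||_1 = 3.3406 + 1.0923 = 4.4329


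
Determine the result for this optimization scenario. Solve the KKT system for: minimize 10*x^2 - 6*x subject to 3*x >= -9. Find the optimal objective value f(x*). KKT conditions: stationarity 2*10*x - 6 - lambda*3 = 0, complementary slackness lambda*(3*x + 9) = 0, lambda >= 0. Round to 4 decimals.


Step 1: Try lambda = 0 (constraint inactive).
Stationarity: 2*10*x - 6 = 0
x* = 6/(2*10) = 0.3
Check constraint: 3*0.3 = 0.9 >= -9 -- satisfied.
Step 2: Compute optimal value.
f(x*) = 10*0.3^2 - 6*0.3 = -0.9


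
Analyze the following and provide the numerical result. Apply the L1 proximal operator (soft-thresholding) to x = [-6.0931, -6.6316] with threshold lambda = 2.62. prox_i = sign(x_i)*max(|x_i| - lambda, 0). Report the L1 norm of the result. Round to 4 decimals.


Soft-thresholding with lambda = 2.62:
prox(-6.0931) = sign(-6.0931)*max(|-6.0931| - 2.62, 0) = -3.4731
prox(-6.6316) = sign(-6.6316)*max(|-6.6316| - 2.62, 0) = -4.0116
prox(x) = [-3.4731, -4.0116]
||prox(x)||_1 = 3.4731 + 4.0116 = 7.4847


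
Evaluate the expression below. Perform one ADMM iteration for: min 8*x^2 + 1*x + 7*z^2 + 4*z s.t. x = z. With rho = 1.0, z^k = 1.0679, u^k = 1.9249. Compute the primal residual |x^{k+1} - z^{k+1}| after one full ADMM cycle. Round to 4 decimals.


ADMM iteration with rho = 1.0, z^k = 1.0679, u^k = 1.9249
Step 1: x-update.
Minimize 8*x^2 + 1*x + (1.0/2)*(x - 1.0679 + 1.9249)^2
FOC: (2*8 + 1.0)*x = -1 + 1.0*(1.0679 - 1.9249)
x^{k+1} = -0.1092
Step 2: z-update.
Minimize 7*z^2 + 4*z + (1.0/2)*(-0.1092 - z + 1.9249)^2
FOC: (2*7 + 1.0)*z = -4 + 1.0*(-0.1092 + 1.9249)
z^{k+1} = -0.1456
Step 3: u-update.
u^{k+1} = 1.9249 - 0.1092 + 0.1456 = 1.9613
Step 4: Primal residual = |-0.1092 + 0.1456| = 0.0364


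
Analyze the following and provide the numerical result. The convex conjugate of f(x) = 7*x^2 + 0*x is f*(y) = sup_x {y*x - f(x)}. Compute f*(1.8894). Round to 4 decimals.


f*(y) = sup_x {y*x - a*x^2 - b*x} = sup_x {(y-b)*x - a*x^2}
FOC: (y - b) - 2a*x = 0 => x* = (y - b)/(2a)
x* = (1.8894 - 0)/(2*7) = 0.135
f*(1.8894) = (y-b)^2/(4a) = (1.8894 - 0)^2/(4*7)
= 3.5698/28 = 0.1275


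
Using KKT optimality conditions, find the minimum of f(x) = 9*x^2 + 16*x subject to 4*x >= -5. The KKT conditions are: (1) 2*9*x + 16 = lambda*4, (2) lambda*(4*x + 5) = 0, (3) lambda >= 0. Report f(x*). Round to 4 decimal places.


Step 1: Try lambda = 0 (constraint inactive).
Stationarity: 2*9*x + 16 = 0
x* = -16/(2*9) = -8/9 = -0.8889 (rounded; the exact value -8/9 is used below)
Check constraint: 4*-0.8889 = -3.5556 >= -5 -- satisfied.
Step 2: Compute optimal value.
f(x*) = 9*(-8/9)^2 + 16*(-8/9) = -7.1111


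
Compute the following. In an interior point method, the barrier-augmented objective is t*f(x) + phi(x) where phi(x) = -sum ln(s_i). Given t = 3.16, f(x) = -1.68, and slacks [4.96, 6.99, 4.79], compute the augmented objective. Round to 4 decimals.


Step 1: Compute log-barrier.
ln values: [1.6014, 1.9445, 1.5665]
phi = -(1.6014 + 1.9445 + 1.5665) = -5.1124
Step 2: Compute augmented objective.
t*f(x) = 3.16*-1.68 = -5.3088
Total = -5.3088 - 5.1124 = -10.4212


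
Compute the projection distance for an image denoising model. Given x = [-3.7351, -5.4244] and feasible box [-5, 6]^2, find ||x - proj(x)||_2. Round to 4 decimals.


Project each component onto [-5, 6].
clip(-3.7351) = -3.7351, clip(-5.4244) = -5.0
Projection = [-3.7351, -5.0]
Squared diffs: [0.0, 0.1801]
Distance = sqrt(0.1801) = 0.4244


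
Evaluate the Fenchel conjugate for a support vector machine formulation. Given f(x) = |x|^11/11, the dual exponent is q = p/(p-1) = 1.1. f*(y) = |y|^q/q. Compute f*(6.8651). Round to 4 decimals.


The conjugate exponent q satisfies 1/p + 1/q = 1.
p = 11, so q = 11/(11 - 1) = 1.1
|y|^q = 6.8651^1.1 = 8.3236
f*(6.8651) = 8.3236 / 1.1 = 7.5669


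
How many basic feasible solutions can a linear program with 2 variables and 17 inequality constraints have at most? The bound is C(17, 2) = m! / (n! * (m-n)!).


Each vertex corresponds to some choice of n active constraints out of m, so the number of vertices is at most C(m, n) = m! / (n!(m-n)!).
m = 17, n = 2
Numerator: 17 * 16
Denominator: 2! = 2
C(17, 2) = 136


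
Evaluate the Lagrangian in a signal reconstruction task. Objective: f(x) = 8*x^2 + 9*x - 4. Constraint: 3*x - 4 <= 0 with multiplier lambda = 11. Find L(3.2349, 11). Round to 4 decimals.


Step 1: Evaluate f(x).
f(3.2349) = 8*3.2349^2 + 9*3.2349 - 4 = 108.8307
Step 2: Evaluate g(x).
g(3.2349) = 3*3.2349 - 4 = 5.7047
Step 3: Compute Lagrangian.
L = 108.8307 + 11*5.7047 = 171.5824


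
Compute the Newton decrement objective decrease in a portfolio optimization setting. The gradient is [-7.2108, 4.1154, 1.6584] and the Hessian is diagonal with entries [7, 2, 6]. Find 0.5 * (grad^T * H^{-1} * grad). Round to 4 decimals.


Step 1: H is diagonal, so H^(-1) * g = [-1.0301, 2.0577, 0.2764].
Step 2: g^T H^(-1) g = sum_i g_i^2 / H_ii
  = (-7.2108)^2/7 + (4.1154)^2/2 + (1.6584)^2/6
  = 7.4279 + 8.4683 + 0.4584 = 16.3546
Step 3: Objective decrease = 0.5 * g^T H^(-1) g = 8.1773


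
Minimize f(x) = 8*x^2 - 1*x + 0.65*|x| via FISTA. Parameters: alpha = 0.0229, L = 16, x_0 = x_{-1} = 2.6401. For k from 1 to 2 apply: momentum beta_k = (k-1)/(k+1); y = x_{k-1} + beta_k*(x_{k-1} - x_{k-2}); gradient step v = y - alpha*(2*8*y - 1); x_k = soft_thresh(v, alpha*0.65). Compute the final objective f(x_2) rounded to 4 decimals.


FISTA on f(x) = 8*x^2 - 1*x + 0.65*|x|
L = 16, alpha = 0.0229
Iteration 1: beta = 0.0, y = 2.6401 + 0.0*(2.6401 - 2.6401) = 2.6401
  grad(y) = 41.2416, v = y - alpha*grad = 1.6957
  prox(v) = soft_thresh(1.6957, 0.0149) = 1.6808
Iteration 2: beta = 0.3333, y = 1.6808 + 0.3333*(1.6808 - 2.6401) = 1.361
  grad(y) = 20.7762, v = y - alpha*grad = 0.8852
  prox(v) = soft_thresh(0.8852, 0.0149) = 0.8704
f(x_2) = 8*0.8704^2 - 1*0.8704 + 0.65*|0.8704| = 5.7555


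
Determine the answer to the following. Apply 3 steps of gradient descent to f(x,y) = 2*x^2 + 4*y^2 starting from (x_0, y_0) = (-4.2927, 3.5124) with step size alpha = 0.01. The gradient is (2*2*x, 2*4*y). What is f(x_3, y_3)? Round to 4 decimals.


Gradient descent on f(x,y) = 2*x^2 + 4*y^2.
Starting point: (-4.2927, 3.5124), alpha = 0.01
Step 1: grad_x = 2*2*-4.2927 = -17.1708, grad_y = 2*4*3.5124 = 28.0992
  x_1 = -4.2927 - 0.01*-17.1708 = -4.121
  y_1 = 3.5124 - 0.01*28.0992 = 3.2314
Step 2: grad_x = 2*2*-4.121 = -16.484, grad_y = 2*4*3.2314 = 25.8513
  x_2 = -4.121 - 0.01*-16.484 = -3.9562
  y_2 = 3.2314 - 0.01*25.8513 = 2.9729
Step 3: grad_x = 2*2*-3.9562 = -15.8246, grad_y = 2*4*2.9729 = 23.7832
  x_3 = -3.9562 - 0.01*-15.8246 = -3.7979
  y_3 = 2.9729 - 0.01*23.7832 = 2.7351
f(-3.7979, 2.7351) = 2*(-3.7979)^2 + 4*2.7351^2 = 58.7705


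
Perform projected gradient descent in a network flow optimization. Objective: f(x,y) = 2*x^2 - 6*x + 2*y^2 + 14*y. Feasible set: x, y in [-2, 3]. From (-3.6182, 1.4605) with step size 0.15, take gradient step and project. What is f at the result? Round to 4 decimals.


Step 1: Compute gradient at (-3.6182, 1.4605).
grad_x = 2*2*-3.6182 - 6 = -20.4728
grad_y = 2*2*1.4605 + 14 = 19.842
Step 2: Gradient step.
x_raw = -3.6182 - 0.15*-20.4728 = -0.5473
y_raw = 1.4605 - 0.15*19.842 = -1.5158
Step 3: Project onto [-2, 3].
x_proj = clip(-0.5473) = -0.5473
y_proj = clip(-1.5158) = -1.5158
Step 4: Evaluate f.
f(-0.5473, -1.5158) = -12.7432


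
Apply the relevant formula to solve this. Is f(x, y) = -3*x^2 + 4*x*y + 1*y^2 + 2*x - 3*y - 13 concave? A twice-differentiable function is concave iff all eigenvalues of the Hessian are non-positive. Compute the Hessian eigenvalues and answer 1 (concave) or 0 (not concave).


The Hessian of f(x,y) = -3*x^2 + 4*x*y + 1*y^2 + 2*x - 3*y - 13 is:
H = [[-6, 4], [4, 2]]
Trace = -6 + 2 = -4
Determinant = -6*2 - (4)^2 = -28
Discriminant = (-4)^2 - 4*-28 = 128.0
Eigenvalues: lambda_1 = -7.6569, lambda_2 = 3.6569
The function is not concave.

0


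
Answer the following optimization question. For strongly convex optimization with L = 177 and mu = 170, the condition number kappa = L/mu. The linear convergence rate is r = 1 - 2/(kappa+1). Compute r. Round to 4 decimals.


Step 1: Compute the condition number.
kappa = L/mu = 177/170 = 1.0412
Step 2: Compute the convergence rate.
r = 1 - 2/(kappa + 1) = 1 - 2*mu/(L + mu) = (L - mu)/(L + mu) = 7/347 = 0.0202


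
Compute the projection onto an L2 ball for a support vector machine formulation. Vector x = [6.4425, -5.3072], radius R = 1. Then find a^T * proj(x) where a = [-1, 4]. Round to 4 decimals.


Step 1: Compute ||x|| (intermediates to 6 decimals).
||x|| = sqrt(6.4425^2 + (-5.3072)^2) = 8.346986
Step 2: Project.
Since ||x|| > R, scale = R/||x|| = 1/8.346986 = 0.119804, proj(x) = scale * x
proj(x) = [0.771837, -0.635824]
Step 3: Dot product.
a^T * proj(x) = -1*0.771837 + 4*(-0.635824) = -3.3151


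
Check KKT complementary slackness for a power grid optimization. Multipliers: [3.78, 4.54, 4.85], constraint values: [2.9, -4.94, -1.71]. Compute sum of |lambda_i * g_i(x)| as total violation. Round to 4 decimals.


KKT complementary slackness check:
lambda_1 * g_1 = 3.78 * 2.9 = 10.962
lambda_2 * g_2 = 4.54 * -4.94 = -22.4276
lambda_3 * g_3 = 4.85 * -1.71 = -8.2935
Total violation = 10.962 + 22.4276 + 8.2935 = 41.6831


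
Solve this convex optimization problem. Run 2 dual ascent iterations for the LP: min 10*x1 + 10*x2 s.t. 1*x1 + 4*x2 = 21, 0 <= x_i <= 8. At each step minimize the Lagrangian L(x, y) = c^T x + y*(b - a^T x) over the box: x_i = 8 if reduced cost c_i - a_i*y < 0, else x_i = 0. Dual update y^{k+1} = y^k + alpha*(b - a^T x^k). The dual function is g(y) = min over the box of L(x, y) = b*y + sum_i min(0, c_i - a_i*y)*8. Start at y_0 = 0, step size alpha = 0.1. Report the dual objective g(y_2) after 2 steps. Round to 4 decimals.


Dual ascent for LP: min 10*x1 + 10*x2, 1*x1 + 4*x2 = 21, 0 <= x_i <= 8
Step 1: y^k = 0.0, reduced costs: (10.0, 10.0)
  x^k = (0.0, 0.0), subgradient = b - a^T x = 21.0
  y^{k+1} = 0.0 + 0.1*21.0 = 2.1
Step 2: y^k = 2.1, reduced costs: (7.9, 1.6)
  x^k = (0.0, 0.0), subgradient = b - a^T x = 21.0
  y^{k+1} = 2.1 + 0.1*21.0 = 4.2
Dual objective at y_2 = 4.2: reduced costs (5.8, -6.8), box minimizer x = (0.0, 8.0)
g(y_2) = b*y + (c1 - a1*y)*x1 + (c2 - a2*y)*x2 = 21*4.2 + 5.8*0.0 + (-6.8)*8.0 = 88.2 + 0.0 - 54.4 = 33.8


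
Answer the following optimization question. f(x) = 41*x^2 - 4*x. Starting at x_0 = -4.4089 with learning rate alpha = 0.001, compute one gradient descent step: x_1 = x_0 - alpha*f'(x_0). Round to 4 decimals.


We compute the gradient at x_0 and apply the update.
f'(x) = 82*x - 4
f'(-4.4089) = 82*-4.4089 - 4 = -365.5298
x_1 = -4.4089 - 0.001*-365.5298 = -4.0434


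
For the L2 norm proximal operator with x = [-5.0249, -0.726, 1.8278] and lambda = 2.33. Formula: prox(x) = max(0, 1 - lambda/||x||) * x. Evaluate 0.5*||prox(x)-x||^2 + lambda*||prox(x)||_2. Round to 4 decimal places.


Step 1: Compute ||x||.
||x|| = 5.3961
Step 2: Compute scaling factor.
scale = max(0, 1 - 2.33/5.3961) = 0.5682
Step 3: prox(x) = [-2.8552, -0.4125, 1.0386]
||prox(x)|| = 3.0661
Step 4: Proximal objective.
0.5*||prox-x||^2 = 2.7145
lambda*||prox|| = 7.144
Total = 9.8584


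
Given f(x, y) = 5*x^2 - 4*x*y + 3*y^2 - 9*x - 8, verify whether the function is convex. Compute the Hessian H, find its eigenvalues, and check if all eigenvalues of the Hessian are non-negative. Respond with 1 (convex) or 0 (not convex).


The Hessian of f(x,y) = 5*x^2 - 4*x*y + 3*y^2 - 9*x - 8 is:
H = [[10, -4], [-4, 6]]
Trace = 10 + 6 = 16
Determinant = 10*6 - (-4)^2 = 44
Discriminant = (16)^2 - 4*44 = 80.0
Eigenvalues: lambda_1 = 3.5279, lambda_2 = 12.4721
The function is convex.

1


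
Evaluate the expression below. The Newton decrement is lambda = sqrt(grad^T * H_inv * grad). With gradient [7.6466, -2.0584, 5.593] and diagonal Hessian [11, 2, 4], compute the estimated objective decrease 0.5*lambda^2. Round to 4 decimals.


Step 1: H is diagonal, so H^(-1) * g = [0.6951, -1.0292, 1.3983].
Step 2: g^T H^(-1) g = sum_i g_i^2 / H_ii
  = (7.6466)^2/11 + (-2.0584)^2/2 + (5.593)^2/4
  = 5.3155 + 2.1185 + 7.8204 = 15.2544
Step 3: Objective decrease = 0.5 * g^T H^(-1) g = 7.6272


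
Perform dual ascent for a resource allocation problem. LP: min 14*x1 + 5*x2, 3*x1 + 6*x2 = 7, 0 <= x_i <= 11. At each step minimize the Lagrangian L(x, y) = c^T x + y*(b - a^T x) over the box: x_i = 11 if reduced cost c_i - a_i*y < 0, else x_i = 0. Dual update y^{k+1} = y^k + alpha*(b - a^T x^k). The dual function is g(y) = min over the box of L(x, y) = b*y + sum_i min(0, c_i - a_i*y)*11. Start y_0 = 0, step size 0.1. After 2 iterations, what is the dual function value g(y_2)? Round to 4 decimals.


Dual ascent for LP: min 14*x1 + 5*x2, 3*x1 + 6*x2 = 7, 0 <= x_i <= 11
Step 1: y^k = 0.0, reduced costs: (14.0, 5.0)
  x^k = (0.0, 0.0), subgradient = b - a^T x = 7.0
  y^{k+1} = 0.0 + 0.1*7.0 = 0.7
Step 2: y^k = 0.7, reduced costs: (11.9, 0.8)
  x^k = (0.0, 0.0), subgradient = b - a^T x = 7.0
  y^{k+1} = 0.7 + 0.1*7.0 = 1.4
Dual objective at y_2 = 1.4: reduced costs (9.8, -3.4), box minimizer x = (0.0, 11.0)
g(y_2) = b*y + (c1 - a1*y)*x1 + (c2 - a2*y)*x2 = 7*1.4 + 9.8*0.0 + (-3.4)*11.0 = 9.8 + 0.0 - 37.4 = -27.6


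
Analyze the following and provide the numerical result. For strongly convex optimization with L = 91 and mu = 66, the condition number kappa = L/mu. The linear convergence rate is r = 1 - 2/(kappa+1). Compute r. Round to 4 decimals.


Step 1: Compute the condition number.
kappa = L/mu = 91/66 = 1.3788
Step 2: Compute the convergence rate.
r = 1 - 2/(kappa + 1) = 1 - 2*mu/(L + mu) = (L - mu)/(L + mu) = 25/157 = 0.1592


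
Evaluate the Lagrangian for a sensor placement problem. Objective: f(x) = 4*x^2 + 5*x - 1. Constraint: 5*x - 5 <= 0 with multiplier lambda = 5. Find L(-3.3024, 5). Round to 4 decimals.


Step 1: Evaluate f(x).
f(-3.3024) = 4*(-3.3024)^2 + 5*(-3.3024) - 1 = 26.1114
Step 2: Evaluate g(x).
g(-3.3024) = 5*-3.3024 - 5 = -21.512
Step 3: Compute Lagrangian.
L = 26.1114 + 5*-21.512 = -81.4486


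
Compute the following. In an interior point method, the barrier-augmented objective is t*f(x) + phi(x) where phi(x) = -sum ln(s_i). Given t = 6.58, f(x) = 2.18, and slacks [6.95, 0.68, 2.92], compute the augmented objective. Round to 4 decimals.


Step 1: Compute log-barrier.
ln values: [1.9387, -0.3857, 1.0716]
phi = -(1.9387 - 0.3857 + 1.0716) = -2.6247
Step 2: Compute augmented objective.
t*f(x) = 6.58*2.18 = 14.3444
Total = 14.3444 - 2.6247 = 11.7197


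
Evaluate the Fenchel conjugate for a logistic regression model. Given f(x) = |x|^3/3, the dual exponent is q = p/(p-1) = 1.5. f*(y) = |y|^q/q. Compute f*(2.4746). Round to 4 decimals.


The conjugate exponent q satisfies 1/p + 1/q = 1.
p = 3, so q = 3/(3 - 1) = 1.5
|y|^q = 2.4746^1.5 = 3.8928
f*(2.4746) = 3.8928 / 1.5 = 2.5952


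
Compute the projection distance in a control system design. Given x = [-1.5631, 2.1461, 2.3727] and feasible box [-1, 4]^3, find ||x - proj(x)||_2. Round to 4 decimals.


Project each component onto [-1, 4].
clip(-1.5631) = -1.0, clip(2.1461) = 2.1461, clip(2.3727) = 2.3727
Projection = [-1.0, 2.1461, 2.3727]
Squared diffs: [0.3171, 0.0, 0.0]
Distance = sqrt(0.3171) = 0.5631


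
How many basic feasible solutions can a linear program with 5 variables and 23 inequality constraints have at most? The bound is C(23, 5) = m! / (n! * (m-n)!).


Each vertex corresponds to some choice of n active constraints out of m, so the number of vertices is at most C(m, n) = m! / (n!(m-n)!).
m = 23, n = 5
Numerator: 23 * 22 * 21 * 20 * 19
Denominator: 5! = 120
C(23, 5) = 33649


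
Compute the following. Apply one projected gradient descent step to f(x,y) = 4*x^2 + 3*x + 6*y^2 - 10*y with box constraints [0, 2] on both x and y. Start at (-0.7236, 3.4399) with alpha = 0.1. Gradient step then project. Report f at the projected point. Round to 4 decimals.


Step 1: Compute gradient at (-0.7236, 3.4399).
grad_x = 2*4*-0.7236 + 3 = -2.7888
grad_y = 2*6*3.4399 - 10 = 31.2788
Step 2: Gradient step.
x_raw = -0.7236 - 0.1*-2.7888 = -0.4447
y_raw = 3.4399 - 0.1*31.2788 = 0.312
Step 3: Project onto [0, 2].
x_proj = clip(-0.4447) = 0.0
y_proj = clip(0.312) = 0.312
Step 4: Evaluate f.
f(0.0, 0.312) = -2.5361


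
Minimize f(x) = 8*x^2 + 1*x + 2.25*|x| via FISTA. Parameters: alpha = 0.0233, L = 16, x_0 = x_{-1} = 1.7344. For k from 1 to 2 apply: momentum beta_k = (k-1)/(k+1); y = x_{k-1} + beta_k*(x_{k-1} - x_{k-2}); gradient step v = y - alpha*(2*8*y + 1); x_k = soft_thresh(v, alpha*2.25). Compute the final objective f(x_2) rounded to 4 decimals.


FISTA on f(x) = 8*x^2 + 1*x + 2.25*|x|
L = 16, alpha = 0.0233
Iteration 1: beta = 0.0, y = 1.7344 + 0.0*(1.7344 - 1.7344) = 1.7344
  grad(y) = 28.7504, v = y - alpha*grad = 1.0645
  prox(v) = soft_thresh(1.0645, 0.0524) = 1.0121
Iteration 2: beta = 0.3333, y = 1.0121 + 0.3333*(1.0121 - 1.7344) = 0.7713
  grad(y) = 13.3411, v = y - alpha*grad = 0.4605
  prox(v) = soft_thresh(0.4605, 0.0524) = 0.408
f(x_2) = 8*0.408^2 + 1*0.408 + 2.25*|0.408| = 2.6582


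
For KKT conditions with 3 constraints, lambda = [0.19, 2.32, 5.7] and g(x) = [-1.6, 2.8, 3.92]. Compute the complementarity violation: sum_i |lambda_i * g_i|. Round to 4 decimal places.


KKT complementary slackness check:
lambda_1 * g_1 = 0.19 * -1.6 = -0.304
lambda_2 * g_2 = 2.32 * 2.8 = 6.496
lambda_3 * g_3 = 5.7 * 3.92 = 22.344
Total violation = 0.304 + 6.496 + 22.344 = 29.144


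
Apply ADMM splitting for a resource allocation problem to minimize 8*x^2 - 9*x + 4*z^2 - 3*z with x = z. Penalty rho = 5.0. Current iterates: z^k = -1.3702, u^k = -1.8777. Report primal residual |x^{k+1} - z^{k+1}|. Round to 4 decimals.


ADMM iteration with rho = 5.0, z^k = -1.3702, u^k = -1.8777
Step 1: x-update.
Minimize 8*x^2 - 9*x + (5.0/2)*(x + 1.3702 - 1.8777)^2
FOC: (2*8 + 5.0)*x = 9 + 5.0*(-1.3702 + 1.8777)
x^{k+1} = 0.5494
Step 2: z-update.
Minimize 4*z^2 - 3*z + (5.0/2)*(0.5494 - z - 1.8777)^2
FOC: (2*4 + 5.0)*z = 3 + 5.0*(0.5494 - 1.8777)
z^{k+1} = -0.2801
Step 3: u-update.
u^{k+1} = -1.8777 + 0.5494 + 0.2801 = -1.0482
Step 4: Primal residual = |0.5494 + 0.2801| = 0.8295


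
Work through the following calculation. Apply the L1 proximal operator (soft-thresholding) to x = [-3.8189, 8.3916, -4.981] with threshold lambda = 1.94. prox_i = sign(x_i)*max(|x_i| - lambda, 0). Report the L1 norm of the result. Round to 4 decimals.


Soft-thresholding with lambda = 1.94:
prox(-3.8189) = sign(-3.8189)*max(|-3.8189| - 1.94, 0) = -1.8789
prox(8.3916) = sign(8.3916)*max(|8.3916| - 1.94, 0) = 6.4516
prox(-4.981) = sign(-4.981)*max(|-4.981| - 1.94, 0) = -3.041
prox(x) = [-1.8789, 6.4516, -3.041]
||prox(x)||_1 = 1.8789 + 6.4516 + 3.041 = 11.3715


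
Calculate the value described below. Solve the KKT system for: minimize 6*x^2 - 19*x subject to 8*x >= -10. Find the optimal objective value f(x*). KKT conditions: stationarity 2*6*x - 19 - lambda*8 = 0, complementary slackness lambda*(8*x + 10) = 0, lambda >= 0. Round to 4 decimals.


Step 1: Try lambda = 0 (constraint inactive).
Stationarity: 2*6*x - 19 = 0
x* = 19/(2*6) = 19/12 = 1.5833 (rounded; the exact value 19/12 is used below)
Check constraint: 8*1.5833 = 12.6664 >= -10 -- satisfied.
Step 2: Compute optimal value.
f(x*) = 6*(19/12)^2 - 19*(19/12) = -15.0417


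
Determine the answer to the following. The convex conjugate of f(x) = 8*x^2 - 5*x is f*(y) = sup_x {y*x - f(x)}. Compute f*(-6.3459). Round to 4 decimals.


f*(y) = sup_x {y*x - a*x^2 - b*x} = sup_x {(y-b)*x - a*x^2}
FOC: (y - b) - 2a*x = 0 => x* = (y - b)/(2a)
x* = (-6.3459 + 5)/(2*8) = -0.0841
f*(-6.3459) = (y-b)^2/(4a) = (-6.3459 + 5)^2/(4*8)
= 1.8114/32 = 0.0566


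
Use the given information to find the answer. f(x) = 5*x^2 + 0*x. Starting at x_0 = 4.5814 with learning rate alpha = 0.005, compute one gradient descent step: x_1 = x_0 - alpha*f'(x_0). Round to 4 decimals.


We compute the gradient at x_0 and apply the update.
f'(x) = 10*x + 0
f'(4.5814) = 10*4.5814 + 0 = 45.814
x_1 = 4.5814 - 0.005*45.814 = 4.3523


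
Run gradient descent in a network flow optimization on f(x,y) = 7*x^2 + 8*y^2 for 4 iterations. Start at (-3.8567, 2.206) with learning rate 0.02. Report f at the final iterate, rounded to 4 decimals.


Gradient descent on f(x,y) = 7*x^2 + 8*y^2.
Starting point: (-3.8567, 2.206), alpha = 0.02
Step 1: grad_x = 2*7*-3.8567 = -53.9938, grad_y = 2*8*2.206 = 35.296
  x_1 = -3.8567 - 0.02*-53.9938 = -2.7768
  y_1 = 2.206 - 0.02*35.296 = 1.5001
Step 2: grad_x = 2*7*-2.7768 = -38.8755, grad_y = 2*8*1.5001 = 24.0013
  x_2 = -2.7768 - 0.02*-38.8755 = -1.9993
  y_2 = 1.5001 - 0.02*24.0013 = 1.0201
Step 3: grad_x = 2*7*-1.9993 = -27.9904, grad_y = 2*8*1.0201 = 16.3209
  x_3 = -1.9993 - 0.02*-27.9904 = -1.4395
  y_3 = 1.0201 - 0.02*16.3209 = 0.6936
Step 4: grad_x = 2*7*-1.4395 = -20.1531, grad_y = 2*8*0.6936 = 11.0982
  x_4 = -1.4395 - 0.02*-20.1531 = -1.0364
  y_4 = 0.6936 - 0.02*11.0982 = 0.4717
f(-1.0364, 0.4717) = 7*(-1.0364)^2 + 8*0.4717^2 = 9.2993


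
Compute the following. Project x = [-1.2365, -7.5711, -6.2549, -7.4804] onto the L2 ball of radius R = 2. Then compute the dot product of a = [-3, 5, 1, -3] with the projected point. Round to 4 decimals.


Step 1: Compute ||x|| (intermediates to 6 decimals).
||x|| = sqrt((-1.2365)^2 + (-7.5711)^2 + (-6.2549)^2 + (-7.4804)^2) = 12.406879
Step 2: Project.
Since ||x|| > R, scale = R/||x|| = 2/12.406879 = 0.161201, proj(x) = scale * x
proj(x) = [-0.199325, -1.220469, -1.008296, -1.205848]
Step 3: Dot product.
a^T * proj(x) = -3*(-0.199325) + 5*(-1.220469) + 1*(-1.008296) - 3*(-1.205848) = -2.8951


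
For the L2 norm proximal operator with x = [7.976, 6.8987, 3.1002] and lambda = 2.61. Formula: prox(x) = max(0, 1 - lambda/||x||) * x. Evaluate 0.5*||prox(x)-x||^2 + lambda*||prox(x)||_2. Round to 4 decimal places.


Step 1: Compute ||x||.
||x|| = 10.9918
Step 2: Compute scaling factor.
scale = max(0, 1 - 2.61/10.9918) = 0.7626
Step 3: prox(x) = [6.0821, 5.2606, 2.3641]
||prox(x)|| = 8.3818
Step 4: Proximal objective.
0.5*||prox-x||^2 = 3.4061
lambda*||prox|| = 21.8765
Total = 25.2826


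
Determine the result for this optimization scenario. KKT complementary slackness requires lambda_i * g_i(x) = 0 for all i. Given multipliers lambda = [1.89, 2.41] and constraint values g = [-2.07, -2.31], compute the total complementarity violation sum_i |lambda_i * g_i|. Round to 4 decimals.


KKT complementary slackness check:
lambda_1 * g_1 = 1.89 * -2.07 = -3.9123
lambda_2 * g_2 = 2.41 * -2.31 = -5.5671
Total violation = 3.9123 + 5.5671 = 9.4794


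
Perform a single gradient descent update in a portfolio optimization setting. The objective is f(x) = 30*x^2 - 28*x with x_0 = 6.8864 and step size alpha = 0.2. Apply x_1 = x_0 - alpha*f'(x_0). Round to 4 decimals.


We compute the gradient at x_0 and apply the update.
f'(x) = 60*x - 28
f'(6.8864) = 60*6.8864 - 28 = 385.184
x_1 = 6.8864 - 0.2*385.184 = -70.1504


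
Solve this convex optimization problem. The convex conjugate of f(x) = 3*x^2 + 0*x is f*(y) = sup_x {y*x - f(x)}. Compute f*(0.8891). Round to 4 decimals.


f*(y) = sup_x {y*x - a*x^2 - b*x} = sup_x {(y-b)*x - a*x^2}
FOC: (y - b) - 2a*x = 0 => x* = (y - b)/(2a)
x* = (0.8891 - 0)/(2*3) = 0.1482
f*(0.8891) = (y-b)^2/(4a) = (0.8891 - 0)^2/(4*3)
= 0.7905/12 = 0.0659


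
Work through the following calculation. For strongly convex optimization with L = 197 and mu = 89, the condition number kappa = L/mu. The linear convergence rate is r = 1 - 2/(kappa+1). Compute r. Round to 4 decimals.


Step 1: Compute the condition number.
kappa = L/mu = 197/89 = 2.2135
Step 2: Compute the convergence rate.
r = 1 - 2/(kappa + 1) = 1 - 2*mu/(L + mu) = (L - mu)/(L + mu) = 108/286 = 0.3776


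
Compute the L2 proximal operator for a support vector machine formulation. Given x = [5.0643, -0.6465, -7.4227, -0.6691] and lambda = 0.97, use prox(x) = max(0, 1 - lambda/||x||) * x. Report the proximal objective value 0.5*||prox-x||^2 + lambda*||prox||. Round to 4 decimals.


Step 1: Compute ||x||.
||x|| = 9.0338
Step 2: Compute scaling factor.
scale = max(0, 1 - 0.97/9.0338) = 0.8926
Step 3: prox(x) = [4.5205, -0.5771, -6.6257, -0.5973]
||prox(x)|| = 8.0638
Step 4: Proximal objective.
0.5*||prox-x||^2 = 0.4705
lambda*||prox|| = 7.8219
Total = 8.2923


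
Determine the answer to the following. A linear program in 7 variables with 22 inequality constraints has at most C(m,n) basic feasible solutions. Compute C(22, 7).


Each vertex corresponds to some choice of n active constraints out of m, so the number of vertices is at most C(m, n) = m! / (n!(m-n)!).
m = 22, n = 7
Numerator: 22 * 21 * 20 * 19 * 18 * 17 * 16
Denominator: 7! = 5040
C(22, 7) = 170544


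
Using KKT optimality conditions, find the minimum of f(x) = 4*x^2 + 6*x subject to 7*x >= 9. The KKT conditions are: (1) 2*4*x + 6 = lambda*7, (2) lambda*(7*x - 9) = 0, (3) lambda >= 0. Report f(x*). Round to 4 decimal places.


Step 1: Try lambda = 0 (constraint inactive).
x_unc = -6/(2*4) = -0.75
Check: 7*-0.75 = -5.25 < 9 -- violated!
Step 2: Constraint must be active: 7*x = 9
x* = 9/7 = 1.2857 (rounded; the exact value 9/7 is used below)
lambda = (2*4*(9/7) + 6)/7 = 2.3265
Step 3: Compute optimal value.
f(x*) = 4*(9/7)^2 + 6*(9/7) = 14.3265


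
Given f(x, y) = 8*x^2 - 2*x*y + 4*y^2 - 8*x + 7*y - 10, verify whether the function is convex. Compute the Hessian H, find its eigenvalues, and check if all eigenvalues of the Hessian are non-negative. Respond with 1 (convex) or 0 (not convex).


The Hessian of f(x,y) = 8*x^2 - 2*x*y + 4*y^2 - 8*x + 7*y - 10 is:
H = [[16, -2], [-2, 8]]
Trace = 16 + 8 = 24
Determinant = 16*8 - (-2)^2 = 124
Discriminant = (24)^2 - 4*124 = 80.0
Eigenvalues: lambda_1 = 7.5279, lambda_2 = 16.4721
The function is convex.

1


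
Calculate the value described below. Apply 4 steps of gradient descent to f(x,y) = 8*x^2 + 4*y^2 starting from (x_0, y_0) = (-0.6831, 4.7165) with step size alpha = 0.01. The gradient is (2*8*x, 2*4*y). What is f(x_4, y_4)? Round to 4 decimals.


Gradient descent on f(x,y) = 8*x^2 + 4*y^2.
Starting point: (-0.6831, 4.7165), alpha = 0.01
Step 1: grad_x = 2*8*-0.6831 = -10.9296, grad_y = 2*4*4.7165 = 37.732
  x_1 = -0.6831 - 0.01*-10.9296 = -0.5738
  y_1 = 4.7165 - 0.01*37.732 = 4.3392
Step 2: grad_x = 2*8*-0.5738 = -9.1809, grad_y = 2*4*4.3392 = 34.7134
  x_2 = -0.5738 - 0.01*-9.1809 = -0.482
  y_2 = 4.3392 - 0.01*34.7134 = 3.992
Step 3: grad_x = 2*8*-0.482 = -7.7119, grad_y = 2*4*3.992 = 31.9364
  x_3 = -0.482 - 0.01*-7.7119 = -0.4049
  y_3 = 3.992 - 0.01*31.9364 = 3.6727
Step 4: grad_x = 2*8*-0.4049 = -6.478, grad_y = 2*4*3.6727 = 29.3815
  x_4 = -0.4049 - 0.01*-6.478 = -0.3401
  y_4 = 3.6727 - 0.01*29.3815 = 3.3789
f(-0.3401, 3.3789) = 8*(-0.3401)^2 + 4*3.3789^2 = 46.5923


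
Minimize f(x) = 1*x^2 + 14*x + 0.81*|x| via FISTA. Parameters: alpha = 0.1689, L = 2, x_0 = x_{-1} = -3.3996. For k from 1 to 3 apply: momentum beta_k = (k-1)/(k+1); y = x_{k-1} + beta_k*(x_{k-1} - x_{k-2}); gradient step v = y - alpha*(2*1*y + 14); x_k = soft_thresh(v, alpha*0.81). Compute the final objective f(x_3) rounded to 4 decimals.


FISTA on f(x) = 1*x^2 + 14*x + 0.81*|x|
L = 2, alpha = 0.1689
Iteration 1: beta = 0.0, y = -3.3996 + 0.0*(-3.3996 + 3.3996) = -3.3996
  grad(y) = 7.2008, v = y - alpha*grad = -4.6158
  prox(v) = soft_thresh(-4.6158, 0.1368) = -4.479
Iteration 2: beta = 0.3333, y = -4.479 + 0.3333*(-4.479 + 3.3996) = -4.8388
  grad(y) = 4.3224, v = y - alpha*grad = -5.5689
  prox(v) = soft_thresh(-5.5689, 0.1368) = -5.432
Iteration 3: beta = 0.5, y = -5.432 + 0.5*(-5.432 + 4.479) = -5.9086
  grad(y) = 2.1829, v = y - alpha*grad = -6.2773
  prox(v) = soft_thresh(-6.2773, 0.1368) = -6.1404
f(x_3) = 1*(-6.1404)^2 + 14*(-6.1404) + 0.81*|-6.1404| = -43.2874


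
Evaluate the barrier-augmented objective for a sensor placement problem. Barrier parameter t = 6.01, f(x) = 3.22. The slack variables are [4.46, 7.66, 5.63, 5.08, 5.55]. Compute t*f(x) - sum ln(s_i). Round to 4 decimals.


Step 1: Compute log-barrier.
ln values: [1.4951, 2.036, 1.7281, 1.6253, 1.7138]
phi = -(1.4951 + 2.036 + 1.7281 + 1.6253 + 1.7138) = -8.5984
Step 2: Compute augmented objective.
t*f(x) = 6.01*3.22 = 19.3522
Total = 19.3522 - 8.5984 = 10.7538


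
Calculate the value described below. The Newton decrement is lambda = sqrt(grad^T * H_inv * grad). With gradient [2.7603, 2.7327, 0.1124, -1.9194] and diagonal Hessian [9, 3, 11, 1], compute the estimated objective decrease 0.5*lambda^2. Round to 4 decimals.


Step 1: H is diagonal, so H^(-1) * g = [0.3067, 0.9109, 0.0102, -1.9194].
Step 2: g^T H^(-1) g = sum_i g_i^2 / H_ii
  = (2.7603)^2/9 + (2.7327)^2/3 + (0.1124)^2/11 + (-1.9194)^2/1
  = 0.8466 + 2.4892 + 0.0011 + 3.6841 = 7.021
Step 3: Objective decrease = 0.5 * g^T H^(-1) g = 3.5105


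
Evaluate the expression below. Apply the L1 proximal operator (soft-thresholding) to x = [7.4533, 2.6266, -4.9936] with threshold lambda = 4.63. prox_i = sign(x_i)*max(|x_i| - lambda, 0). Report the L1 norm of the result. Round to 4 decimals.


Soft-thresholding with lambda = 4.63:
prox(7.4533) = sign(7.4533)*max(|7.4533| - 4.63, 0) = 2.8233
prox(2.6266) = sign(2.6266)*max(|2.6266| - 4.63, 0) = 0.0
prox(-4.9936) = sign(-4.9936)*max(|-4.9936| - 4.63, 0) = -0.3636
prox(x) = [2.8233, 0.0, -0.3636]
||prox(x)||_1 = 2.8233 + 0.0 + 0.3636 = 3.1869


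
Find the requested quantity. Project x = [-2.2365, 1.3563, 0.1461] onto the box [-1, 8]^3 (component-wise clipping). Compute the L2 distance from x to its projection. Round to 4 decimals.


Project each component onto [-1, 8].
clip(-2.2365) = -1.0, clip(1.3563) = 1.3563, clip(0.1461) = 0.1461
Projection = [-1.0, 1.3563, 0.1461]
Squared diffs: [1.5289, 0.0, 0.0]
Distance = sqrt(1.5289) = 1.2365


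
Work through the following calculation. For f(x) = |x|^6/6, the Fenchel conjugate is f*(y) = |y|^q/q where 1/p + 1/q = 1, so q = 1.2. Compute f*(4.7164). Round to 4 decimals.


The conjugate exponent q satisfies 1/p + 1/q = 1.
p = 6, so q = 6/(6 - 1) = 1.2
|y|^q = 4.7164^1.2 = 6.4318
f*(4.7164) = 6.4318 / 1.2 = 5.3598


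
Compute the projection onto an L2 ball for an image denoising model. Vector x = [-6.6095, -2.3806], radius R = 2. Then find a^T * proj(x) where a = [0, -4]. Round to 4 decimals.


Step 1: Compute ||x|| (intermediates to 6 decimals).
||x|| = sqrt((-6.6095)^2 + (-2.3806)^2) = 7.025151
Step 2: Project.
Since ||x|| > R, scale = R/||x|| = 2/7.025151 = 0.284691, proj(x) = scale * x
proj(x) = [-1.881665, -0.677735]
Step 3: Dot product.
a^T * proj(x) = 0*(-1.881665) - 4*(-0.677735) = 2.7109


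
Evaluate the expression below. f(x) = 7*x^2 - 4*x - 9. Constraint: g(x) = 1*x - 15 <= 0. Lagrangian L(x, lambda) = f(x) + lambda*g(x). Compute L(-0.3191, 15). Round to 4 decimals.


Step 1: Evaluate f(x).
f(-0.3191) = 7*(-0.3191)^2 - 4*(-0.3191) - 9 = -7.0108
Step 2: Evaluate g(x).
g(-0.3191) = 1*-0.3191 - 15 = -15.3191
Step 3: Compute Lagrangian.
L = -7.0108 + 15*-15.3191 = -236.7973


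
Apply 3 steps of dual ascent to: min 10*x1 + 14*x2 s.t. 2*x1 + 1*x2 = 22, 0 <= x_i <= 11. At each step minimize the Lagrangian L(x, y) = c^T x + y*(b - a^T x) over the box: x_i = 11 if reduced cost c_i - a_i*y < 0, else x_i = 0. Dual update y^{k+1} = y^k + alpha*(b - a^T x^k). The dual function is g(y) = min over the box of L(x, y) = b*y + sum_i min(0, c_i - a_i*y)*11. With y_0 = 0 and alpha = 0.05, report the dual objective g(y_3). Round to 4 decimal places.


Dual ascent for LP: min 10*x1 + 14*x2, 2*x1 + 1*x2 = 22, 0 <= x_i <= 11
Step 1: y^k = 0.0, reduced costs: (10.0, 14.0)
  x^k = (0.0, 0.0), subgradient = b - a^T x = 22.0
  y^{k+1} = 0.0 + 0.05*22.0 = 1.1
Step 2: y^k = 1.1, reduced costs: (7.8, 12.9)
  x^k = (0.0, 0.0), subgradient = b - a^T x = 22.0
  y^{k+1} = 1.1 + 0.05*22.0 = 2.2
Step 3: y^k = 2.2, reduced costs: (5.6, 11.8)
  x^k = (0.0, 0.0), subgradient = b - a^T x = 22.0
  y^{k+1} = 2.2 + 0.05*22.0 = 3.3
Dual objective at y_3 = 3.3: reduced costs (3.4, 10.7), box minimizer x = (0.0, 0.0)
g(y_3) = b*y + (c1 - a1*y)*x1 + (c2 - a2*y)*x2 = 22*3.3 + 3.4*0.0 + 10.7*0.0 = 72.6 + 0.0 + 0.0 = 72.6


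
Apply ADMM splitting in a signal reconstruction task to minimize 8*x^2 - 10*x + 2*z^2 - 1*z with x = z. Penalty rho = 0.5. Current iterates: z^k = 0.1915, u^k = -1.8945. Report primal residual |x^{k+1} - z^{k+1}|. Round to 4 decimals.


ADMM iteration with rho = 0.5, z^k = 0.1915, u^k = -1.8945
Step 1: x-update.
Minimize 8*x^2 - 10*x + (0.5/2)*(x - 0.1915 - 1.8945)^2
FOC: (2*8 + 0.5)*x = 10 + 0.5*(0.1915 + 1.8945)
x^{k+1} = 0.6693
Step 2: z-update.
Minimize 2*z^2 - 1*z + (0.5/2)*(0.6693 - z - 1.8945)^2
FOC: (2*2 + 0.5)*z = 1 + 0.5*(0.6693 - 1.8945)
z^{k+1} = 0.0861
Step 3: u-update.
u^{k+1} = -1.8945 + 0.6693 - 0.0861 = -1.3113
Step 4: Primal residual = |0.6693 - 0.0861| = 0.5832


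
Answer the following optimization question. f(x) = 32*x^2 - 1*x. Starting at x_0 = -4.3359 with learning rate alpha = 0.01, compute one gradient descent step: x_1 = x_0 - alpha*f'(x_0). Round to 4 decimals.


We compute the gradient at x_0 and apply the update.
f'(x) = 64*x - 1
f'(-4.3359) = 64*-4.3359 - 1 = -278.4976
x_1 = -4.3359 - 0.01*-278.4976 = -1.5509


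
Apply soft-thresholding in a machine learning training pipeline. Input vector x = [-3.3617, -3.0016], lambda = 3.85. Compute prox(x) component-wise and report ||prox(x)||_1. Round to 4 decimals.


Soft-thresholding with lambda = 3.85:
prox(-3.3617) = sign(-3.3617)*max(|-3.3617| - 3.85, 0) = 0.0
prox(-3.0016) = sign(-3.0016)*max(|-3.0016| - 3.85, 0) = 0.0
prox(x) = [0.0, 0.0]
||prox(x)||_1 = 0.0 + 0.0 = 0.0


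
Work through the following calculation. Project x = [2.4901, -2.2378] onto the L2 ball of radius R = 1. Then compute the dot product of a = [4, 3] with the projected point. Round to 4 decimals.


Step 1: Compute ||x|| (intermediates to 6 decimals).
||x|| = sqrt(2.4901^2 + (-2.2378)^2) = 3.347887
Step 2: Project.
Since ||x|| > R, scale = R/||x|| = 1/3.347887 = 0.298696, proj(x) = scale * x
proj(x) = [0.743783, -0.668422]
Step 3: Dot product.
a^T * proj(x) = 4*0.743783 + 3*(-0.668422) = 0.9699


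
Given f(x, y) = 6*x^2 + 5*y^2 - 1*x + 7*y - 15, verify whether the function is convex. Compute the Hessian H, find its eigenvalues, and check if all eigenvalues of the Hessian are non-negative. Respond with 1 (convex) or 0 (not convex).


The Hessian of f(x,y) = 6*x^2 + 5*y^2 - 1*x + 7*y - 15 is:
H = [[12, 0], [0, 10]]
Trace = 12 + 10 = 22
Determinant = 12*10 - (0)^2 = 120
Discriminant = (22)^2 - 4*120 = 4.0
Eigenvalues: lambda_1 = 10.0, lambda_2 = 12.0
The function is convex.

1
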